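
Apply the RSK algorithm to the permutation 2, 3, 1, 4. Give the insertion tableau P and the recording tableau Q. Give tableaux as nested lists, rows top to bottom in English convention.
Insert each entry of the permutation into P by Schensted row insertion, recording in Q the position of each new cell.

After inserting 2: P = [[2]].
After inserting 3: P = [[2, 3]].
After inserting 1: P = [[1, 3], [2]].
After inserting 4: P = [[1, 3, 4], [2]].

So P = [[1, 3, 4], [2]], Q = [[1, 2, 4], [3]].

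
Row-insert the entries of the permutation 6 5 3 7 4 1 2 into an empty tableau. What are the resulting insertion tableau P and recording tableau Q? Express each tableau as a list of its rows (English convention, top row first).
P = [[1, 2], [3, 4], [5, 7], [6]], Q = [[1, 4], [2, 5], [3, 7], [6]]

Insert each entry of the permutation into P by Schensted row insertion, recording in Q the position of each new cell.

Insert 6: appended to row 1. P = [[6]], Q = [[1]].
Insert 5: 5 bumps 6 from row 1; 6 starts row 2. P = [[5], [6]], Q = [[1], [2]].
Insert 3: 3 bumps 5 from row 1; 5 bumps 6 from row 2; 6 starts row 3. P = [[3], [5], [6]], Q = [[1], [2], [3]].
Insert 7: appended to row 1. P = [[3, 7], [5], [6]], Q = [[1, 4], [2], [3]].
Insert 4: 4 bumps 7 from row 1; 7 appends to row 2. P = [[3, 4], [5, 7], [6]], Q = [[1, 4], [2, 5], [3]].
Insert 1: 1 bumps 3 from row 1; 3 bumps 5 from row 2; 5 bumps 6 from row 3; 6 starts row 4. P = [[1, 4], [3, 7], [5], [6]], Q = [[1, 4], [2, 5], [3], [6]].
Insert 2: 2 bumps 4 from row 1; 4 bumps 7 from row 2; 7 appends to row 3. P = [[1, 2], [3, 4], [5, 7], [6]], Q = [[1, 4], [2, 5], [3, 7], [6]].

So P = [[1, 2], [3, 4], [5, 7], [6]], Q = [[1, 4], [2, 5], [3, 7], [6]].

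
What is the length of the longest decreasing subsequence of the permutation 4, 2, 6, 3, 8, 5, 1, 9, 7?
3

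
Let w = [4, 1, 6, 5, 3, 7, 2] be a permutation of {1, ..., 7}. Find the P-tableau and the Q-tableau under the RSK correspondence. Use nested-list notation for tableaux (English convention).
Insert each entry of the permutation into P by Schensted row insertion, recording in Q the position of each new cell.

Insert 4: appended to row 1. P = [[4]].
Insert 1: 1 bumps 4 from row 1; 4 starts row 2. P = [[1], [4]].
Insert 6: appended to row 1. P = [[1, 6], [4]].
Insert 5: 5 bumps 6 from row 1; 6 appends to row 2. P = [[1, 5], [4, 6]].
Insert 3: 3 bumps 5 from row 1; 5 bumps 6 from row 2; 6 starts row 3. P = [[1, 3], [4, 5], [6]].
Insert 7: appended to row 1. P = [[1, 3, 7], [4, 5], [6]].
Insert 2: 2 bumps 3 from row 1; 3 bumps 4 from row 2; 4 bumps 6 from row 3; 6 starts row 4. P = [[1, 2, 7], [3, 5], [4], [6]].

So P = [[1, 2, 7], [3, 5], [4], [6]], Q = [[1, 3, 6], [2, 4], [5], [7]].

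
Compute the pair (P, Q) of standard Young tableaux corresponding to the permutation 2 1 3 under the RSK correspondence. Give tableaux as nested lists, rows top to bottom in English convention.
P = [[1, 3], [2]], Q = [[1, 3], [2]]

Insert each entry of the permutation into P by Schensted row insertion, recording in Q the position of each new cell.

Insert 2: appended to row 1. P = [[2]].
Insert 1: 1 bumps 2 from row 1; 2 starts row 2. P = [[1], [2]].
Insert 3: appended to row 1. P = [[1, 3], [2]].

So P = [[1, 3], [2]], Q = [[1, 3], [2]].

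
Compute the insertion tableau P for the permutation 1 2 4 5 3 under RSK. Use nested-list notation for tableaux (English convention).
P = [[1, 2, 3, 5], [4]]

After inserting 1: P = [[1]].
After inserting 2: P = [[1, 2]].
After inserting 4: P = [[1, 2, 4]].
After inserting 5: P = [[1, 2, 4, 5]].
After inserting 3: P = [[1, 2, 3, 5], [4]].

So P = [[1, 2, 3, 5], [4]].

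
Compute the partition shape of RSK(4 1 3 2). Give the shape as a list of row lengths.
Row-insert each entry into an empty tableau.

After inserting 4: P = [[4]].
After inserting 1: P = [[1], [4]].
After inserting 3: P = [[1, 3], [4]].
After inserting 2: P = [[1, 2], [3], [4]].

The final insertion tableau P = [[1, 2], [3], [4]] has shape [2, 1, 1].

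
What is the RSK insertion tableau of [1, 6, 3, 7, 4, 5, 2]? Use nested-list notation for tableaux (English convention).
P = [[1, 2, 4, 5], [3, 7], [6]]

Insert 1: appended to row 1. P = [[1]].
Insert 6: appended to row 1. P = [[1, 6]].
Insert 3: 3 bumps 6 from row 1; 6 starts row 2. P = [[1, 3], [6]].
Insert 7: appended to row 1. P = [[1, 3, 7], [6]].
Insert 4: 4 bumps 7 from row 1; 7 appends to row 2. P = [[1, 3, 4], [6, 7]].
Insert 5: appended to row 1. P = [[1, 3, 4, 5], [6, 7]].
Insert 2: 2 bumps 3 from row 1; 3 bumps 6 from row 2; 6 starts row 3. P = [[1, 2, 4, 5], [3, 7], [6]].

So P = [[1, 2, 4, 5], [3, 7], [6]].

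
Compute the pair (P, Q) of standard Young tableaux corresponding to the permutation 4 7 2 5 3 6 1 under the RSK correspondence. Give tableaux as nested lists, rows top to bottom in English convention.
Insert each entry of the permutation into P by Schensted row insertion, recording in Q the position of each new cell.

Insert 4: appended to row 1. P = [[4]].
Insert 7: appended to row 1. P = [[4, 7]].
Insert 2: 2 bumps 4 from row 1; 4 starts row 2. P = [[2, 7], [4]].
Insert 5: 5 bumps 7 from row 1; 7 appends to row 2. P = [[2, 5], [4, 7]].
Insert 3: 3 bumps 5 from row 1; 5 bumps 7 from row 2; 7 starts row 3. P = [[2, 3], [4, 5], [7]].
Insert 6: appended to row 1. P = [[2, 3, 6], [4, 5], [7]].
Insert 1: 1 bumps 2 from row 1; 2 bumps 4 from row 2; 4 bumps 7 from row 3; 7 starts row 4. P = [[1, 3, 6], [2, 5], [4], [7]].

So P = [[1, 3, 6], [2, 5], [4], [7]], Q = [[1, 2, 6], [3, 4], [5], [7]].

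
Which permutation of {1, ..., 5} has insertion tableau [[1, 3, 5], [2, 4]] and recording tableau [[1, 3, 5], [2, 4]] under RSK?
Reverse the RSK construction: for i from n down to 1, find the cell of Q containing i, remove the entry at that cell from P, and reverse-bump it up through P; the value ejected from row 1 is w(i).

Step i=5: Q has 5 at row 1, column 3; remove that cell from P, ejecting 5. So w(5) = 5. P is now [[1, 3], [2, 4]].
Step i=4: Q has 4 at row 2, column 2; remove 4 from row 2 of P and reverse-bump: 4 enters row 1 and ejects 3. So w(4) = 3. P is now [[1, 4], [2]].
Step i=3: Q has 3 at row 1, column 2; remove that cell from P, ejecting 4. So w(3) = 4. P is now [[1], [2]].
Step i=2: Q has 2 at row 2, column 1; remove 2 from row 2 of P and reverse-bump: 2 enters row 1 and ejects 1. So w(2) = 1. P is now [[2]].
Step i=1: Q has 1 at row 1, column 1; remove that cell from P, ejecting 2. So w(1) = 2. P is now [].

So w = 2 1 4 3 5.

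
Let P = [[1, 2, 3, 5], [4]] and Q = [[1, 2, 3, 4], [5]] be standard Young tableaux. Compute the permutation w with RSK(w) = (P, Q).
1 2 4 5 3

Reverse the RSK construction: for i from n down to 1, find the cell of Q containing i, remove the entry at that cell from P, and reverse-bump it up through P; the value ejected from row 1 is w(i).

Step i=5: Q has 5 at row 2, column 1; remove 4 from row 2 of P and reverse-bump: 4 enters row 1 and ejects 3. So w(5) = 3. P is now [[1, 2, 4, 5]].
Step i=4: Q has 4 at row 1, column 4; remove that cell from P, ejecting 5. So w(4) = 5. P is now [[1, 2, 4]].
Step i=3: Q has 3 at row 1, column 3; remove that cell from P, ejecting 4. So w(3) = 4. P is now [[1, 2]].
Step i=2: Q has 2 at row 1, column 2; remove that cell from P, ejecting 2. So w(2) = 2. P is now [[1]].
Step i=1: Q has 1 at row 1, column 1; remove that cell from P, ejecting 1. So w(1) = 1. P is now [].

So w = 1 2 4 5 3.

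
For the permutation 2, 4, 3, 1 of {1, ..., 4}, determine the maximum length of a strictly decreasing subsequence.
3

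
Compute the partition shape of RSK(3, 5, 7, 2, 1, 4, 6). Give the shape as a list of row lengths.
Row-insert each entry into an empty tableau.

After inserting 3: P = [[3]].
After inserting 5: P = [[3, 5]].
After inserting 7: P = [[3, 5, 7]].
After inserting 2: P = [[2, 5, 7], [3]].
After inserting 1: P = [[1, 5, 7], [2], [3]].
After inserting 4: P = [[1, 4, 7], [2, 5], [3]].
After inserting 6: P = [[1, 4, 6], [2, 5, 7], [3]].

The final insertion tableau P = [[1, 4, 6], [2, 5, 7], [3]] has shape [3, 3, 1].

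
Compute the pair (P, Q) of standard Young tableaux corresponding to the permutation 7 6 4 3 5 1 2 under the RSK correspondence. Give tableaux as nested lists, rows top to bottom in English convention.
P = [[1, 2], [3, 5], [4], [6], [7]], Q = [[1, 5], [2, 7], [3], [4], [6]]

Insert each entry of the permutation into P by Schensted row insertion, recording in Q the position of each new cell.

Insert 7: appended to row 1. P = [[7]], Q = [[1]].
Insert 6: 6 bumps 7 from row 1; 7 starts row 2. P = [[6], [7]], Q = [[1], [2]].
Insert 4: 4 bumps 6 from row 1; 6 bumps 7 from row 2; 7 starts row 3. P = [[4], [6], [7]], Q = [[1], [2], [3]].
Insert 3: 3 bumps 4 from row 1; 4 bumps 6 from row 2; 6 bumps 7 from row 3; 7 starts row 4. P = [[3], [4], [6], [7]], Q = [[1], [2], [3], [4]].
Insert 5: appended to row 1. P = [[3, 5], [4], [6], [7]], Q = [[1, 5], [2], [3], [4]].
Insert 1: 1 bumps 3 from row 1; 3 bumps 4 from row 2; 4 bumps 6 from row 3; 6 bumps 7 from row 4; 7 starts row 5. P = [[1, 5], [3], [4], [6], [7]], Q = [[1, 5], [2], [3], [4], [6]].
Insert 2: 2 bumps 5 from row 1; 5 appends to row 2. P = [[1, 2], [3, 5], [4], [6], [7]], Q = [[1, 5], [2, 7], [3], [4], [6]].

So P = [[1, 2], [3, 5], [4], [6], [7]], Q = [[1, 5], [2, 7], [3], [4], [6]].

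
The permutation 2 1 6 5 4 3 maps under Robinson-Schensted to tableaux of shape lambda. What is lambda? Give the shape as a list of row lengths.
Row-insert each entry into an empty tableau.

After inserting 2: P = [[2]].
After inserting 1: P = [[1], [2]].
After inserting 6: P = [[1, 6], [2]].
After inserting 5: P = [[1, 5], [2, 6]].
After inserting 4: P = [[1, 4], [2, 5], [6]].
After inserting 3: P = [[1, 3], [2, 4], [5], [6]].

The final insertion tableau P = [[1, 3], [2, 4], [5], [6]] has shape [2, 2, 1, 1].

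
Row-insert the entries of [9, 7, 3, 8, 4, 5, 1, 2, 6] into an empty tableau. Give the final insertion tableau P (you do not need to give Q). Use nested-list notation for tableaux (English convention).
Insert 9: appended to row 1. P = [[9]].
Insert 7: 7 bumps 9 from row 1; 9 starts row 2. P = [[7], [9]].
Insert 3: 3 bumps 7 from row 1; 7 bumps 9 from row 2; 9 starts row 3. P = [[3], [7], [9]].
Insert 8: appended to row 1. P = [[3, 8], [7], [9]].
Insert 4: 4 bumps 8 from row 1; 8 appends to row 2. P = [[3, 4], [7, 8], [9]].
Insert 5: appended to row 1. P = [[3, 4, 5], [7, 8], [9]].
Insert 1: 1 bumps 3 from row 1; 3 bumps 7 from row 2; 7 bumps 9 from row 3; 9 starts row 4. P = [[1, 4, 5], [3, 8], [7], [9]].
Insert 2: 2 bumps 4 from row 1; 4 bumps 8 from row 2; 8 appends to row 3. P = [[1, 2, 5], [3, 4], [7, 8], [9]].
Insert 6: appended to row 1. P = [[1, 2, 5, 6], [3, 4], [7, 8], [9]].

So P = [[1, 2, 5, 6], [3, 4], [7, 8], [9]].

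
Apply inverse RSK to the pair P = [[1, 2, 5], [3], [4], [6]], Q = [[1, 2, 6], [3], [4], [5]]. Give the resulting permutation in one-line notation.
Reverse the RSK construction: for i from n down to 1, find the cell of Q containing i, remove the entry at that cell from P, and reverse-bump it up through P; the value ejected from row 1 is w(i).

Step i=6: Q has 6 at row 1, column 3; remove that cell from P, ejecting 5. So w(6) = 5. P is now [[1, 2], [3], [4], [6]].
Step i=5: Q has 5 at row 4, column 1; remove 6 from row 4 of P and reverse-bump: 6 enters row 3 and ejects 4; 4 enters row 2 and ejects 3; 3 enters row 1 and ejects 2. So w(5) = 2. P is now [[1, 3], [4], [6]].
Step i=4: Q has 4 at row 3, column 1; remove 6 from row 3 of P and reverse-bump: 6 enters row 2 and ejects 4; 4 enters row 1 and ejects 3. So w(4) = 3. P is now [[1, 4], [6]].
Step i=3: Q has 3 at row 2, column 1; remove 6 from row 2 of P and reverse-bump: 6 enters row 1 and ejects 4. So w(3) = 4. P is now [[1, 6]].
Step i=2: Q has 2 at row 1, column 2; remove that cell from P, ejecting 6. So w(2) = 6. P is now [[1]].
Step i=1: Q has 1 at row 1, column 1; remove that cell from P, ejecting 1. So w(1) = 1. P is now [].

So w = 1 6 4 3 2 5.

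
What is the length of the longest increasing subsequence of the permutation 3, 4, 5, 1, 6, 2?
4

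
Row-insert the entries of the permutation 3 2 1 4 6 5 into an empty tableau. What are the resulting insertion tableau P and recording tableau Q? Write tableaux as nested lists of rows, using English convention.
P = [[1, 4, 5], [2, 6], [3]], Q = [[1, 4, 5], [2, 6], [3]]

Insert each entry of the permutation into P by Schensted row insertion, recording in Q the position of each new cell.

Insert 3: appended to row 1. P = [[3]].
Insert 2: 2 bumps 3 from row 1; 3 starts row 2. P = [[2], [3]].
Insert 1: 1 bumps 2 from row 1; 2 bumps 3 from row 2; 3 starts row 3. P = [[1], [2], [3]].
Insert 4: appended to row 1. P = [[1, 4], [2], [3]].
Insert 6: appended to row 1. P = [[1, 4, 6], [2], [3]].
Insert 5: 5 bumps 6 from row 1; 6 appends to row 2. P = [[1, 4, 5], [2, 6], [3]].

So P = [[1, 4, 5], [2, 6], [3]], Q = [[1, 4, 5], [2, 6], [3]].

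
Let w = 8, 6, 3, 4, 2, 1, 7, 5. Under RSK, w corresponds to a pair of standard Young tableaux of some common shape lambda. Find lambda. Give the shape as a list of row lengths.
[3, 2, 1, 1, 1]

Row-insert each entry into an empty tableau.

After inserting 8: P = [[8]].
After inserting 6: P = [[6], [8]].
After inserting 3: P = [[3], [6], [8]].
After inserting 4: P = [[3, 4], [6], [8]].
After inserting 2: P = [[2, 4], [3], [6], [8]].
After inserting 1: P = [[1, 4], [2], [3], [6], [8]].
After inserting 7: P = [[1, 4, 7], [2], [3], [6], [8]].
After inserting 5: P = [[1, 4, 5], [2, 7], [3], [6], [8]].

The final insertion tableau P = [[1, 4, 5], [2, 7], [3], [6], [8]] has shape [3, 2, 1, 1, 1].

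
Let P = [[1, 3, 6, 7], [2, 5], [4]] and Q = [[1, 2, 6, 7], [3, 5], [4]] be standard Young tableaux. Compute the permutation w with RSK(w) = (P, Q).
4 5 2 1 3 6 7

Reverse RSK: for i = n, n-1, ..., 1, locate i in Q, remove the corresponding corner cell from P, and reverse-bump its entry up through P; the value ejected from row 1 is w(i).

So w = 4 5 2 1 3 6 7.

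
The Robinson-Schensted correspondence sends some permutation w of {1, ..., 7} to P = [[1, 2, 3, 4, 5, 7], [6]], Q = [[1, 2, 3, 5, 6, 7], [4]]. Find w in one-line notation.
1 2 6 3 4 5 7

Reverse the RSK construction: for i from n down to 1, find the cell of Q containing i, remove the entry at that cell from P, and reverse-bump it up through P; the value ejected from row 1 is w(i).

Step i=7: Q has 7 at row 1, column 6; remove that cell from P, ejecting 7. So w(7) = 7. P is now [[1, 2, 3, 4, 5], [6]].
Step i=6: Q has 6 at row 1, column 5; remove that cell from P, ejecting 5. So w(6) = 5. P is now [[1, 2, 3, 4], [6]].
Step i=5: Q has 5 at row 1, column 4; remove that cell from P, ejecting 4. So w(5) = 4. P is now [[1, 2, 3], [6]].
Step i=4: Q has 4 at row 2, column 1; remove 6 from row 2 of P and reverse-bump: 6 enters row 1 and ejects 3. So w(4) = 3. P is now [[1, 2, 6]].
Step i=3: Q has 3 at row 1, column 3; remove that cell from P, ejecting 6. So w(3) = 6. P is now [[1, 2]].
Step i=2: Q has 2 at row 1, column 2; remove that cell from P, ejecting 2. So w(2) = 2. P is now [[1]].
Step i=1: Q has 1 at row 1, column 1; remove that cell from P, ejecting 1. So w(1) = 1. P is now [].

So w = 1 2 6 3 4 5 7.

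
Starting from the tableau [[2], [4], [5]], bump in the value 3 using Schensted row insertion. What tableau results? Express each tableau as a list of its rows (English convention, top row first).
3 is larger than every entry of row 1, so it is appended to row 1. The new tableau is [[2, 3], [4], [5]].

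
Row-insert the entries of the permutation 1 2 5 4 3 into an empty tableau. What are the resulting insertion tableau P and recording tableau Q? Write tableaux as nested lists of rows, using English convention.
P = [[1, 2, 3], [4], [5]], Q = [[1, 2, 3], [4], [5]]

Insert each entry of the permutation into P by Schensted row insertion, recording in Q the position of each new cell.

Insert 1: appended to row 1. P = [[1]].
Insert 2: appended to row 1. P = [[1, 2]].
Insert 5: appended to row 1. P = [[1, 2, 5]].
Insert 4: 4 bumps 5 from row 1; 5 starts row 2. P = [[1, 2, 4], [5]].
Insert 3: 3 bumps 4 from row 1; 4 bumps 5 from row 2; 5 starts row 3. P = [[1, 2, 3], [4], [5]].

So P = [[1, 2, 3], [4], [5]], Q = [[1, 2, 3], [4], [5]].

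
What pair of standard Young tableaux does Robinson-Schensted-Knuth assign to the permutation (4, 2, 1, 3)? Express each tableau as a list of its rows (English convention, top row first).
Insert each entry of the permutation into P by Schensted row insertion, recording in Q the position of each new cell.

Insert 4: appended to row 1. P = [[4]].
Insert 2: 2 bumps 4 from row 1; 4 starts row 2. P = [[2], [4]].
Insert 1: 1 bumps 2 from row 1; 2 bumps 4 from row 2; 4 starts row 3. P = [[1], [2], [4]].
Insert 3: appended to row 1. P = [[1, 3], [2], [4]].

So P = [[1, 3], [2], [4]], Q = [[1, 4], [2], [3]].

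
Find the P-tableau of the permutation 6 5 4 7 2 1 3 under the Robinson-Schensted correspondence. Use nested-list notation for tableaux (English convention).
Insert 6: appended to row 1. P = [[6]].
Insert 5: 5 bumps 6 from row 1; 6 starts row 2. P = [[5], [6]].
Insert 4: 4 bumps 5 from row 1; 5 bumps 6 from row 2; 6 starts row 3. P = [[4], [5], [6]].
Insert 7: appended to row 1. P = [[4, 7], [5], [6]].
Insert 2: 2 bumps 4 from row 1; 4 bumps 5 from row 2; 5 bumps 6 from row 3; 6 starts row 4. P = [[2, 7], [4], [5], [6]].
Insert 1: 1 bumps 2 from row 1; 2 bumps 4 from row 2; 4 bumps 5 from row 3; 5 bumps 6 from row 4; 6 starts row 5. P = [[1, 7], [2], [4], [5], [6]].
Insert 3: 3 bumps 7 from row 1; 7 appends to row 2. P = [[1, 3], [2, 7], [4], [5], [6]].

So P = [[1, 3], [2, 7], [4], [5], [6]].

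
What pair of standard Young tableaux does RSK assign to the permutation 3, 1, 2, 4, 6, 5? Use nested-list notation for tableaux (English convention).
P = [[1, 2, 4, 5], [3, 6]], Q = [[1, 3, 4, 5], [2, 6]]

Insert each entry of the permutation into P by Schensted row insertion, recording in Q the position of each new cell.

Insert 3: appended to row 1. P = [[3]].
Insert 1: 1 bumps 3 from row 1; 3 starts row 2. P = [[1], [3]].
Insert 2: appended to row 1. P = [[1, 2], [3]].
Insert 4: appended to row 1. P = [[1, 2, 4], [3]].
Insert 6: appended to row 1. P = [[1, 2, 4, 6], [3]].
Insert 5: 5 bumps 6 from row 1; 6 appends to row 2. P = [[1, 2, 4, 5], [3, 6]].

So P = [[1, 2, 4, 5], [3, 6]], Q = [[1, 3, 4, 5], [2, 6]].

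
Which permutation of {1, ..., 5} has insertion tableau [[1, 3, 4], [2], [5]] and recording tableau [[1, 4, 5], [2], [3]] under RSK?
Reverse RSK: for i = n, n-1, ..., 1, locate i in Q, remove the corresponding corner cell from P, and reverse-bump its entry up through P; the value ejected from row 1 is w(i).

So w = 5 2 1 3 4.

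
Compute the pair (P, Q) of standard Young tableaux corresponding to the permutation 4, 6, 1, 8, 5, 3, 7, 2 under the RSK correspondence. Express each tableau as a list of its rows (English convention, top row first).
P = [[1, 2, 7], [3, 5, 8], [4], [6]], Q = [[1, 2, 4], [3, 5, 7], [6], [8]]

Insert each entry of the permutation into P by Schensted row insertion, recording in Q the position of each new cell.

Insert 4: appended to row 1. P = [[4]].
Insert 6: appended to row 1. P = [[4, 6]].
Insert 1: 1 bumps 4 from row 1; 4 starts row 2. P = [[1, 6], [4]].
Insert 8: appended to row 1. P = [[1, 6, 8], [4]].
Insert 5: 5 bumps 6 from row 1; 6 appends to row 2. P = [[1, 5, 8], [4, 6]].
Insert 3: 3 bumps 5 from row 1; 5 bumps 6 from row 2; 6 starts row 3. P = [[1, 3, 8], [4, 5], [6]].
Insert 7: 7 bumps 8 from row 1; 8 appends to row 2. P = [[1, 3, 7], [4, 5, 8], [6]].
Insert 2: 2 bumps 3 from row 1; 3 bumps 4 from row 2; 4 bumps 6 from row 3; 6 starts row 4. P = [[1, 2, 7], [3, 5, 8], [4], [6]].

So P = [[1, 2, 7], [3, 5, 8], [4], [6]], Q = [[1, 2, 4], [3, 5, 7], [6], [8]].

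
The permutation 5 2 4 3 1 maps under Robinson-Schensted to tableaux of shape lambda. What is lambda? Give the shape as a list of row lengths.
[2, 1, 1, 1]

Row-insert each entry into an empty tableau.

After inserting 5: P = [[5]].
After inserting 2: P = [[2], [5]].
After inserting 4: P = [[2, 4], [5]].
After inserting 3: P = [[2, 3], [4], [5]].
After inserting 1: P = [[1, 3], [2], [4], [5]].

The final insertion tableau P = [[1, 3], [2], [4], [5]] has shape [2, 1, 1, 1].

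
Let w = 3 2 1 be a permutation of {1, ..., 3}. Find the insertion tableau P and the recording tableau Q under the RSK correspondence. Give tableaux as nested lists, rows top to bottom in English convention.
Insert each entry of the permutation into P by Schensted row insertion, recording in Q the position of each new cell.

After inserting 3: P = [[3]].
After inserting 2: P = [[2], [3]].
After inserting 1: P = [[1], [2], [3]].

So P = [[1], [2], [3]], Q = [[1], [2], [3]].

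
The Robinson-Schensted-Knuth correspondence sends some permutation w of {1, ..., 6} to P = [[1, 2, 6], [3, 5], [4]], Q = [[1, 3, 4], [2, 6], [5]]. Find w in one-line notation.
4 3 5 6 1 2

Reverse the RSK construction: for i from n down to 1, find the cell of Q containing i, remove the entry at that cell from P, and reverse-bump it up through P; the value ejected from row 1 is w(i).

Step i=6: Q has 6 at row 2, column 2; remove 5 from row 2 of P and reverse-bump: 5 enters row 1 and ejects 2. So w(6) = 2. P is now [[1, 5, 6], [3], [4]].
Step i=5: Q has 5 at row 3, column 1; remove 4 from row 3 of P and reverse-bump: 4 enters row 2 and ejects 3; 3 enters row 1 and ejects 1. So w(5) = 1. P is now [[3, 5, 6], [4]].
Step i=4: Q has 4 at row 1, column 3; remove that cell from P, ejecting 6. So w(4) = 6. P is now [[3, 5], [4]].
Step i=3: Q has 3 at row 1, column 2; remove that cell from P, ejecting 5. So w(3) = 5. P is now [[3], [4]].
Step i=2: Q has 2 at row 2, column 1; remove 4 from row 2 of P and reverse-bump: 4 enters row 1 and ejects 3. So w(2) = 3. P is now [[4]].
Step i=1: Q has 1 at row 1, column 1; remove that cell from P, ejecting 4. So w(1) = 4. P is now [].

So w = 4 3 5 6 1 2.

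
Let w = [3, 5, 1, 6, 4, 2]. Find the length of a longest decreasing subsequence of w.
3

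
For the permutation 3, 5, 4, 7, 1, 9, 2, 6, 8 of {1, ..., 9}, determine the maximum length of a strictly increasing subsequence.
4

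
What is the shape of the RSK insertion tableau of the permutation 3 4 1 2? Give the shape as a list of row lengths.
Row-insert each entry into an empty tableau.

After inserting 3: P = [[3]].
After inserting 4: P = [[3, 4]].
After inserting 1: P = [[1, 4], [3]].
After inserting 2: P = [[1, 2], [3, 4]].

The final insertion tableau P = [[1, 2], [3, 4]] has shape [2, 2].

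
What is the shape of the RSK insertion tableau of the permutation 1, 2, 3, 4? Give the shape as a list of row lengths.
Row-insert each entry into an empty tableau.

After inserting 1: P = [[1]].
After inserting 2: P = [[1, 2]].
After inserting 3: P = [[1, 2, 3]].
After inserting 4: P = [[1, 2, 3, 4]].

The final insertion tableau P = [[1, 2, 3, 4]] has shape [4].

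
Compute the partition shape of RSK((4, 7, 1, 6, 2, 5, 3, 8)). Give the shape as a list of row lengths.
[4, 2, 1, 1]

Row-insert each entry into an empty tableau.

After inserting 4: P = [[4]].
After inserting 7: P = [[4, 7]].
After inserting 1: P = [[1, 7], [4]].
After inserting 6: P = [[1, 6], [4, 7]].
After inserting 2: P = [[1, 2], [4, 6], [7]].
After inserting 5: P = [[1, 2, 5], [4, 6], [7]].
After inserting 3: P = [[1, 2, 3], [4, 5], [6], [7]].
After inserting 8: P = [[1, 2, 3, 8], [4, 5], [6], [7]].

The final insertion tableau P = [[1, 2, 3, 8], [4, 5], [6], [7]] has shape [4, 2, 1, 1].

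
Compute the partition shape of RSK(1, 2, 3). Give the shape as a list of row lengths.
Row-insert each entry into an empty tableau.

After inserting 1: P = [[1]].
After inserting 2: P = [[1, 2]].
After inserting 3: P = [[1, 2, 3]].

The final insertion tableau P = [[1, 2, 3]] has shape [3].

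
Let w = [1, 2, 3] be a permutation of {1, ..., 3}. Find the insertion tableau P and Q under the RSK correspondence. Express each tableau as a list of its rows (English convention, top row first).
P = [[1, 2, 3]], Q = [[1, 2, 3]]

Insert each entry of the permutation into P by Schensted row insertion, recording in Q the position of each new cell.

Insert 1: appended to row 1. P = [[1]], Q = [[1]].
Insert 2: appended to row 1. P = [[1, 2]], Q = [[1, 2]].
Insert 3: appended to row 1. P = [[1, 2, 3]], Q = [[1, 2, 3]].

So P = [[1, 2, 3]], Q = [[1, 2, 3]].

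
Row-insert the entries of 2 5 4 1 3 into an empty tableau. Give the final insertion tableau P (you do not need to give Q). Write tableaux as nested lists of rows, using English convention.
P = [[1, 3], [2, 4], [5]]

Insert 2: appended to row 1. P = [[2]].
Insert 5: appended to row 1. P = [[2, 5]].
Insert 4: 4 bumps 5 from row 1; 5 starts row 2. P = [[2, 4], [5]].
Insert 1: 1 bumps 2 from row 1; 2 bumps 5 from row 2; 5 starts row 3. P = [[1, 4], [2], [5]].
Insert 3: 3 bumps 4 from row 1; 4 appends to row 2. P = [[1, 3], [2, 4], [5]].

So P = [[1, 3], [2, 4], [5]].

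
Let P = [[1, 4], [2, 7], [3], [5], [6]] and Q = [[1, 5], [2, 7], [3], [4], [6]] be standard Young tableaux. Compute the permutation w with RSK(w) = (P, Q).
Reverse the RSK construction: for i from n down to 1, find the cell of Q containing i, remove the entry at that cell from P, and reverse-bump it up through P; the value ejected from row 1 is w(i).

Step i=7: Q has 7 at row 2, column 2; remove 7 from row 2 of P and reverse-bump: 7 enters row 1 and ejects 4. So w(7) = 4. P is now [[1, 7], [2], [3], [5], [6]].
Step i=6: Q has 6 at row 5, column 1; remove 6 from row 5 of P and reverse-bump: 6 enters row 4 and ejects 5; 5 enters row 3 and ejects 3; 3 enters row 2 and ejects 2; 2 enters row 1 and ejects 1. So w(6) = 1. P is now [[2, 7], [3], [5], [6]].
Step i=5: Q has 5 at row 1, column 2; remove that cell from P, ejecting 7. So w(5) = 7. P is now [[2], [3], [5], [6]].
Step i=4: Q has 4 at row 4, column 1; remove 6 from row 4 of P and reverse-bump: 6 enters row 3 and ejects 5; 5 enters row 2 and ejects 3; 3 enters row 1 and ejects 2. So w(4) = 2. P is now [[3], [5], [6]].
Step i=3: Q has 3 at row 3, column 1; remove 6 from row 3 of P and reverse-bump: 6 enters row 2 and ejects 5; 5 enters row 1 and ejects 3. So w(3) = 3. P is now [[5], [6]].
Step i=2: Q has 2 at row 2, column 1; remove 6 from row 2 of P and reverse-bump: 6 enters row 1 and ejects 5. So w(2) = 5. P is now [[6]].
Step i=1: Q has 1 at row 1, column 1; remove that cell from P, ejecting 6. So w(1) = 6. P is now [].

So w = 6 5 3 2 7 1 4.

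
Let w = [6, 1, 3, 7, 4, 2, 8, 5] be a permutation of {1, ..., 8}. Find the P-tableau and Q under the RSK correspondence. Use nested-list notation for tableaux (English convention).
Insert each entry of the permutation into P by Schensted row insertion, recording in Q the position of each new cell.

After inserting 6: P = [[6]].
After inserting 1: P = [[1], [6]].
After inserting 3: P = [[1, 3], [6]].
After inserting 7: P = [[1, 3, 7], [6]].
After inserting 4: P = [[1, 3, 4], [6, 7]].
After inserting 2: P = [[1, 2, 4], [3, 7], [6]].
After inserting 8: P = [[1, 2, 4, 8], [3, 7], [6]].
After inserting 5: P = [[1, 2, 4, 5], [3, 7, 8], [6]].

So P = [[1, 2, 4, 5], [3, 7, 8], [6]], Q = [[1, 3, 4, 7], [2, 5, 8], [6]].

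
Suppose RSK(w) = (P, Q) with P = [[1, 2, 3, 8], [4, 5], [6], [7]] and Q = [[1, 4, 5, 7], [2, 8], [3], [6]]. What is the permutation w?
Reverse the RSK construction: for i from n down to 1, find the cell of Q containing i, remove the entry at that cell from P, and reverse-bump it up through P; the value ejected from row 1 is w(i).

Step i=8: Q has 8 at row 2, column 2; remove 5 from row 2 of P and reverse-bump: 5 enters row 1 and ejects 3. So w(8) = 3. P is now [[1, 2, 5, 8], [4], [6], [7]].
Step i=7: Q has 7 at row 1, column 4; remove that cell from P, ejecting 8. So w(7) = 8. P is now [[1, 2, 5], [4], [6], [7]].
Step i=6: Q has 6 at row 4, column 1; remove 7 from row 4 of P and reverse-bump: 7 enters row 3 and ejects 6; 6 enters row 2 and ejects 4; 4 enters row 1 and ejects 2. So w(6) = 2. P is now [[1, 4, 5], [6], [7]].
Step i=5: Q has 5 at row 1, column 3; remove that cell from P, ejecting 5. So w(5) = 5. P is now [[1, 4], [6], [7]].
Step i=4: Q has 4 at row 1, column 2; remove that cell from P, ejecting 4. So w(4) = 4. P is now [[1], [6], [7]].
Step i=3: Q has 3 at row 3, column 1; remove 7 from row 3 of P and reverse-bump: 7 enters row 2 and ejects 6; 6 enters row 1 and ejects 1. So w(3) = 1. P is now [[6], [7]].
Step i=2: Q has 2 at row 2, column 1; remove 7 from row 2 of P and reverse-bump: 7 enters row 1 and ejects 6. So w(2) = 6. P is now [[7]].
Step i=1: Q has 1 at row 1, column 1; remove that cell from P, ejecting 7. So w(1) = 7. P is now [].

So w = 7 6 1 4 5 2 8 3.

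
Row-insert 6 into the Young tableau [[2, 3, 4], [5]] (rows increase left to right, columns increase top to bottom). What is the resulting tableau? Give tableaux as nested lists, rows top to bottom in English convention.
6 is larger than every entry of row 1, so it is appended to row 1. The new tableau is [[2, 3, 4, 6], [5]].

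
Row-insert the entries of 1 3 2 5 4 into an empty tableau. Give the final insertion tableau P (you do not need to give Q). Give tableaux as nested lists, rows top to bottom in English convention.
P = [[1, 2, 4], [3, 5]]

Insert 1: appended to row 1. P = [[1]].
Insert 3: appended to row 1. P = [[1, 3]].
Insert 2: 2 bumps 3 from row 1; 3 starts row 2. P = [[1, 2], [3]].
Insert 5: appended to row 1. P = [[1, 2, 5], [3]].
Insert 4: 4 bumps 5 from row 1; 5 appends to row 2. P = [[1, 2, 4], [3, 5]].

So P = [[1, 2, 4], [3, 5]].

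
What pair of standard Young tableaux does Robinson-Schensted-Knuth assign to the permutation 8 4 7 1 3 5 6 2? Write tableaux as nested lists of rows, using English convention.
Insert each entry of the permutation into P by Schensted row insertion, recording in Q the position of each new cell.

After inserting 8: P = [[8]].
After inserting 4: P = [[4], [8]].
After inserting 7: P = [[4, 7], [8]].
After inserting 1: P = [[1, 7], [4], [8]].
After inserting 3: P = [[1, 3], [4, 7], [8]].
After inserting 5: P = [[1, 3, 5], [4, 7], [8]].
After inserting 6: P = [[1, 3, 5, 6], [4, 7], [8]].
After inserting 2: P = [[1, 2, 5, 6], [3, 7], [4], [8]].

So P = [[1, 2, 5, 6], [3, 7], [4], [8]], Q = [[1, 3, 6, 7], [2, 5], [4], [8]].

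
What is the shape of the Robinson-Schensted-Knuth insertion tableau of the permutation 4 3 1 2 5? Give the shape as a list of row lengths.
Row-insert each entry into an empty tableau.

After inserting 4: P = [[4]].
After inserting 3: P = [[3], [4]].
After inserting 1: P = [[1], [3], [4]].
After inserting 2: P = [[1, 2], [3], [4]].
After inserting 5: P = [[1, 2, 5], [3], [4]].

The final insertion tableau P = [[1, 2, 5], [3], [4]] has shape [3, 1, 1].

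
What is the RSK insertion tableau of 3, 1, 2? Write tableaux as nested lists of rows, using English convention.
Insert 3: appended to row 1. P = [[3]].
Insert 1: 1 bumps 3 from row 1; 3 starts row 2. P = [[1], [3]].
Insert 2: appended to row 1. P = [[1, 2], [3]].

So P = [[1, 2], [3]].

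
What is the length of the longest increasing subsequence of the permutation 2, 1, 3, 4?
3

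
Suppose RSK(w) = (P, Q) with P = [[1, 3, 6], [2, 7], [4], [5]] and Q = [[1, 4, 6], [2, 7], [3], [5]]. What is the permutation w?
5 4 2 3 1 7 6

Reverse the RSK construction: for i from n down to 1, find the cell of Q containing i, remove the entry at that cell from P, and reverse-bump it up through P; the value ejected from row 1 is w(i).

Step i=7: Q has 7 at row 2, column 2; remove 7 from row 2 of P and reverse-bump: 7 enters row 1 and ejects 6. So w(7) = 6. P is now [[1, 3, 7], [2], [4], [5]].
Step i=6: Q has 6 at row 1, column 3; remove that cell from P, ejecting 7. So w(6) = 7. P is now [[1, 3], [2], [4], [5]].
Step i=5: Q has 5 at row 4, column 1; remove 5 from row 4 of P and reverse-bump: 5 enters row 3 and ejects 4; 4 enters row 2 and ejects 2; 2 enters row 1 and ejects 1. So w(5) = 1. P is now [[2, 3], [4], [5]].
Step i=4: Q has 4 at row 1, column 2; remove that cell from P, ejecting 3. So w(4) = 3. P is now [[2], [4], [5]].
Step i=3: Q has 3 at row 3, column 1; remove 5 from row 3 of P and reverse-bump: 5 enters row 2 and ejects 4; 4 enters row 1 and ejects 2. So w(3) = 2. P is now [[4], [5]].
Step i=2: Q has 2 at row 2, column 1; remove 5 from row 2 of P and reverse-bump: 5 enters row 1 and ejects 4. So w(2) = 4. P is now [[5]].
Step i=1: Q has 1 at row 1, column 1; remove that cell from P, ejecting 5. So w(1) = 5. P is now [].

So w = 5 4 2 3 1 7 6.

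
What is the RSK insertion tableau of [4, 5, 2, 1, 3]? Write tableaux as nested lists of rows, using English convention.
Insert 4: appended to row 1. P = [[4]].
Insert 5: appended to row 1. P = [[4, 5]].
Insert 2: 2 bumps 4 from row 1; 4 starts row 2. P = [[2, 5], [4]].
Insert 1: 1 bumps 2 from row 1; 2 bumps 4 from row 2; 4 starts row 3. P = [[1, 5], [2], [4]].
Insert 3: 3 bumps 5 from row 1; 5 appends to row 2. P = [[1, 3], [2, 5], [4]].

So P = [[1, 3], [2, 5], [4]].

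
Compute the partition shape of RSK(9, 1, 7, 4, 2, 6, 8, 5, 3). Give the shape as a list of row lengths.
[4, 2, 1, 1, 1]

Row-insert each entry into an empty tableau.

After inserting 9: P = [[9]].
After inserting 1: P = [[1], [9]].
After inserting 7: P = [[1, 7], [9]].
After inserting 4: P = [[1, 4], [7], [9]].
After inserting 2: P = [[1, 2], [4], [7], [9]].
After inserting 6: P = [[1, 2, 6], [4], [7], [9]].
After inserting 8: P = [[1, 2, 6, 8], [4], [7], [9]].
After inserting 5: P = [[1, 2, 5, 8], [4, 6], [7], [9]].
After inserting 3: P = [[1, 2, 3, 8], [4, 5], [6], [7], [9]].

The final insertion tableau P = [[1, 2, 3, 8], [4, 5], [6], [7], [9]] has shape [4, 2, 1, 1, 1].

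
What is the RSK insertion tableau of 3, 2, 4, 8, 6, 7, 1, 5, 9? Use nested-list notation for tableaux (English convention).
P = [[1, 4, 5, 7, 9], [2, 6], [3, 8]]

After inserting 3: P = [[3]].
After inserting 2: P = [[2], [3]].
After inserting 4: P = [[2, 4], [3]].
After inserting 8: P = [[2, 4, 8], [3]].
After inserting 6: P = [[2, 4, 6], [3, 8]].
After inserting 7: P = [[2, 4, 6, 7], [3, 8]].
After inserting 1: P = [[1, 4, 6, 7], [2, 8], [3]].
After inserting 5: P = [[1, 4, 5, 7], [2, 6], [3, 8]].
After inserting 9: P = [[1, 4, 5, 7, 9], [2, 6], [3, 8]].

So P = [[1, 4, 5, 7, 9], [2, 6], [3, 8]].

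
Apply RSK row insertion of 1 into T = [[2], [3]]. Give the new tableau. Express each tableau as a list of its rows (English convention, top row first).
In row 1, 1 replaces 2 (the leftmost entry greater than 1); 2 is bumped to row 2. In row 2, 2 replaces 3 (the leftmost entry greater than 2); 3 is bumped to row 3. 3 starts a new row 3. The new tableau is [[1], [2], [3]].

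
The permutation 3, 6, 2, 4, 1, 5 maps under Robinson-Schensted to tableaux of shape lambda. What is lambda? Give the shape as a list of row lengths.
[3, 2, 1]

Row-insert each entry into an empty tableau.

After inserting 3: P = [[3]].
After inserting 6: P = [[3, 6]].
After inserting 2: P = [[2, 6], [3]].
After inserting 4: P = [[2, 4], [3, 6]].
After inserting 1: P = [[1, 4], [2, 6], [3]].
After inserting 5: P = [[1, 4, 5], [2, 6], [3]].

The final insertion tableau P = [[1, 4, 5], [2, 6], [3]] has shape [3, 2, 1].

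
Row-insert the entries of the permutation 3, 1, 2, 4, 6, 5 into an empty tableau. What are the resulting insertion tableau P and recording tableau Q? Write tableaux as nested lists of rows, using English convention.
Insert each entry of the permutation into P by Schensted row insertion, recording in Q the position of each new cell.

After inserting 3: P = [[3]].
After inserting 1: P = [[1], [3]].
After inserting 2: P = [[1, 2], [3]].
After inserting 4: P = [[1, 2, 4], [3]].
After inserting 6: P = [[1, 2, 4, 6], [3]].
After inserting 5: P = [[1, 2, 4, 5], [3, 6]].

So P = [[1, 2, 4, 5], [3, 6]], Q = [[1, 3, 4, 5], [2, 6]].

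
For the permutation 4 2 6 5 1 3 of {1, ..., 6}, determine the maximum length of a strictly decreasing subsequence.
3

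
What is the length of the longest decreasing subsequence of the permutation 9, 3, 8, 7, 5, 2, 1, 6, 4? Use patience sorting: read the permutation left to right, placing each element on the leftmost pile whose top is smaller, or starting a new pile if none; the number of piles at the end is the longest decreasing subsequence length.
6

9: new pile. tops = [9]
3: new pile. tops = [9, 3]
8: onto pile 2 (replacing 3). tops = [9, 8]
7: new pile. tops = [9, 8, 7]
5: new pile. tops = [9, 8, 7, 5]
2: new pile. tops = [9, 8, 7, 5, 2]
1: new pile. tops = [9, 8, 7, 5, 2, 1]
6: onto pile 4 (replacing 5). tops = [9, 8, 7, 6, 2, 1]
4: onto pile 5 (replacing 2). tops = [9, 8, 7, 6, 4, 1]

6 piles, so the longest decreasing subsequence has length 6.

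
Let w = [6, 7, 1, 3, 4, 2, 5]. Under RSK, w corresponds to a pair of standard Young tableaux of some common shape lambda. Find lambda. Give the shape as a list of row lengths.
Row-insert each entry into an empty tableau.

After inserting 6: P = [[6]].
After inserting 7: P = [[6, 7]].
After inserting 1: P = [[1, 7], [6]].
After inserting 3: P = [[1, 3], [6, 7]].
After inserting 4: P = [[1, 3, 4], [6, 7]].
After inserting 2: P = [[1, 2, 4], [3, 7], [6]].
After inserting 5: P = [[1, 2, 4, 5], [3, 7], [6]].

The final insertion tableau P = [[1, 2, 4, 5], [3, 7], [6]] has shape [4, 2, 1].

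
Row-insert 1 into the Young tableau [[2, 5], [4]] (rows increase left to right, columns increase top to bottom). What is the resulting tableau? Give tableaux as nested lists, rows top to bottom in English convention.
In row 1, 1 replaces 2 (the leftmost entry greater than 1); 2 is bumped to row 2. In row 2, 2 replaces 4 (the leftmost entry greater than 2); 4 is bumped to row 3. 4 starts a new row 3. The new tableau is [[1, 5], [2], [4]].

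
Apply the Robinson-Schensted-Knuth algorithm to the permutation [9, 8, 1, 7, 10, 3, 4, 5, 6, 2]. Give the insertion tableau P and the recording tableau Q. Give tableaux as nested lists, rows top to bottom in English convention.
P = [[1, 2, 4, 5, 6], [3, 10], [7], [8], [9]], Q = [[1, 4, 5, 8, 9], [2, 7], [3], [6], [10]]

Insert each entry of the permutation into P by Schensted row insertion, recording in Q the position of each new cell.

Insert 9: appended to row 1. P = [[9]].
Insert 8: 8 bumps 9 from row 1; 9 starts row 2. P = [[8], [9]].
Insert 1: 1 bumps 8 from row 1; 8 bumps 9 from row 2; 9 starts row 3. P = [[1], [8], [9]].
Insert 7: appended to row 1. P = [[1, 7], [8], [9]].
Insert 10: appended to row 1. P = [[1, 7, 10], [8], [9]].
Insert 3: 3 bumps 7 from row 1; 7 bumps 8 from row 2; 8 bumps 9 from row 3; 9 starts row 4. P = [[1, 3, 10], [7], [8], [9]].
Insert 4: 4 bumps 10 from row 1; 10 appends to row 2. P = [[1, 3, 4], [7, 10], [8], [9]].
Insert 5: appended to row 1. P = [[1, 3, 4, 5], [7, 10], [8], [9]].
Insert 6: appended to row 1. P = [[1, 3, 4, 5, 6], [7, 10], [8], [9]].
Insert 2: 2 bumps 3 from row 1; 3 bumps 7 from row 2; 7 bumps 8 from row 3; 8 bumps 9 from row 4; 9 starts row 5. P = [[1, 2, 4, 5, 6], [3, 10], [7], [8], [9]].

So P = [[1, 2, 4, 5, 6], [3, 10], [7], [8], [9]], Q = [[1, 4, 5, 8, 9], [2, 7], [3], [6], [10]].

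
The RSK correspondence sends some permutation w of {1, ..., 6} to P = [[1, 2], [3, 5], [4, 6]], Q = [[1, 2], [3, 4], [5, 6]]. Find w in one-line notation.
4 6 3 5 1 2

Reverse the RSK construction: for i from n down to 1, find the cell of Q containing i, remove the entry at that cell from P, and reverse-bump it up through P; the value ejected from row 1 is w(i).

Step i=6: Q has 6 at row 3, column 2; remove 6 from row 3 of P and reverse-bump: 6 enters row 2 and ejects 5; 5 enters row 1 and ejects 2. So w(6) = 2. P is now [[1, 5], [3, 6], [4]].
Step i=5: Q has 5 at row 3, column 1; remove 4 from row 3 of P and reverse-bump: 4 enters row 2 and ejects 3; 3 enters row 1 and ejects 1. So w(5) = 1. P is now [[3, 5], [4, 6]].
Step i=4: Q has 4 at row 2, column 2; remove 6 from row 2 of P and reverse-bump: 6 enters row 1 and ejects 5. So w(4) = 5. P is now [[3, 6], [4]].
Step i=3: Q has 3 at row 2, column 1; remove 4 from row 2 of P and reverse-bump: 4 enters row 1 and ejects 3. So w(3) = 3. P is now [[4, 6]].
Step i=2: Q has 2 at row 1, column 2; remove that cell from P, ejecting 6. So w(2) = 6. P is now [[4]].
Step i=1: Q has 1 at row 1, column 1; remove that cell from P, ejecting 4. So w(1) = 4. P is now [].

So w = 4 6 3 5 1 2.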